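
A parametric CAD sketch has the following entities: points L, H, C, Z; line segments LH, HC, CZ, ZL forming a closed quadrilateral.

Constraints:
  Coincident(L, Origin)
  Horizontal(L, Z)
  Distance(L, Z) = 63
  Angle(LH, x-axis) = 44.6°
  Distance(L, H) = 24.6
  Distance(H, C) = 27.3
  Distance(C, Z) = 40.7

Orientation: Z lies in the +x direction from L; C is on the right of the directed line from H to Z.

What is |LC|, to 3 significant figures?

25.2

Checks: L = (0.00, 0.00) ✓; |HC| = 27.30 ✓; |CZ| = 40.70 ✓.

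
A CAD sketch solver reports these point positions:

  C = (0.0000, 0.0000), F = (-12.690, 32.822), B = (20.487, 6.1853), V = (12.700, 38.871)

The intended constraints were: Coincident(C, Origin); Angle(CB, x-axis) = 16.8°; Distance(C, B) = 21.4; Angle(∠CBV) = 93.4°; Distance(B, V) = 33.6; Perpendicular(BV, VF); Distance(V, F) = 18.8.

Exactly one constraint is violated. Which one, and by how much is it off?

Distance(V, F) = 18.8 — off by 7.30.

C = (0.00, 0.00) ✓; CB at 16.80° ✓; |CB| = 21.40 ✓; ∠CBV = 93.40° ✓; |BV| = 33.60 ✓; ∠(BV, VF) = 90.00° ✓; |VF| = 26.10 ✗.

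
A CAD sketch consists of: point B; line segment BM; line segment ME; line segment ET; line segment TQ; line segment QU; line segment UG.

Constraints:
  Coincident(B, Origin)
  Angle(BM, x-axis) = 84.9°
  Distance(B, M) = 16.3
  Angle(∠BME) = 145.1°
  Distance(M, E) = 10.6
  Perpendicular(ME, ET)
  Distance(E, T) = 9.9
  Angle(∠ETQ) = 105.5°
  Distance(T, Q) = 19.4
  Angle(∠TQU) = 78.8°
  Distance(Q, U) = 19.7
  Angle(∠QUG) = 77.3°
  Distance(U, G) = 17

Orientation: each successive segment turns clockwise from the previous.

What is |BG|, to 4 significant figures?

23.56

∠TQU = 78.8° gives QU at 144.3° from the x-axis; with |QU| = 19.7, U = (-8.197, 11.83). ∠QUG = 77.3° gives UG at 41.60° from the x-axis; with |UG| = 17.0, G = (4.516, 23.12). Then |BG| = |G − B| = 23.56.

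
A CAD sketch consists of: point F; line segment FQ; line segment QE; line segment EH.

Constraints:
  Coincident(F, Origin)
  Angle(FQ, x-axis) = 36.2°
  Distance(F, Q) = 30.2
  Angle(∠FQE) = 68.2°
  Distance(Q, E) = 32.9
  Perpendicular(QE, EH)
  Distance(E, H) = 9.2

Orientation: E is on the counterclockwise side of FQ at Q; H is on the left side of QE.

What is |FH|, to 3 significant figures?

28.7

F is at the origin; FQ runs at 36.2° with length 30.2, so Q = 30.2·(cos 36.2°, sin 36.2°) = (24.4, 17.8). ∠FQE = 68.2°, so QE runs at 36.2° + (180° − 68.2°) = 148° from the x-axis; with |QE| = 32.9, E = Q + 32.9·(cos 148°, sin 148°) = (-3.53, 35.3). QE ⟂ EH; with |EH| = 9.2 on the left of QE, H = E + 9.2·(-0.530, -0.848) = (-8.41, 27.5). Then |FH| = |H − F| = 28.7.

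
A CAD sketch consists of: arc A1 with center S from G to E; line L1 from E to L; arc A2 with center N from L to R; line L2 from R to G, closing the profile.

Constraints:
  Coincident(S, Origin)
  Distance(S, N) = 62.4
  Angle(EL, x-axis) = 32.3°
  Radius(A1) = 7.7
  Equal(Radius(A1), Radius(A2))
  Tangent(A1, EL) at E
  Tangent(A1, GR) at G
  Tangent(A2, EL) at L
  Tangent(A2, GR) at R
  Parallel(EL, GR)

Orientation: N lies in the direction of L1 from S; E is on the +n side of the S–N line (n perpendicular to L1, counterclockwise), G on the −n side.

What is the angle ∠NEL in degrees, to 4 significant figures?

7.035°

Tangency of A1 to both parallel lines with radius 7.7 puts E and G at S ± 7.7·n: E = (-4.115, 6.509), G = (4.115, -6.509). Equal radii place L and R the same way about N: L = N + 7.7·n = (48.63, 39.85), R = N − 7.7·n = (56.86, 26.84). Then cos ∠NEL = EN·EL / (|EN||EL|), giving 7.035°.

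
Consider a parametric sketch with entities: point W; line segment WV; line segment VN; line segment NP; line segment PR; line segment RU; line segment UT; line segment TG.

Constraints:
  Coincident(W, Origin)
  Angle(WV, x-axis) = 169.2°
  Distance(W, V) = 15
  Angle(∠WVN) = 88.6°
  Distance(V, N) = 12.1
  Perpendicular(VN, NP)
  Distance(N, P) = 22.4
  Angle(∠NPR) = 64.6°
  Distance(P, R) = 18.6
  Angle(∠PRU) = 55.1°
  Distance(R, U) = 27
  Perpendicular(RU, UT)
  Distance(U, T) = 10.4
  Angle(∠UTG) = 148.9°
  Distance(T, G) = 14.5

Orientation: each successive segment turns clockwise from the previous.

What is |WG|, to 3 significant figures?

25.1

W is at the origin; WV runs at 169.2° with length 15.0, so V = (-14.7, 2.81). ∠WVN = 88.6° gives VN at 77.8° from the x-axis; with |VN| = 12.1, N = (-12.2, 14.6). The perpendicularity gives NP at right angles to VN, so NP runs at -12.2°; with |NP| = 22.4, P = (9.72, 9.90). ∠NPR = 64.6° gives PR at -128° from the x-axis; with |PR| = 18.6, R = (-1.63, -4.83). ∠PRU = 55.1° gives RU at 107° from the x-axis; with |RU| = 27.0, U = (-9.75, 20.9). RU ⟂ UT, so UT runs at 17.5°; with |UT| = 10.4, T = (0.168, 24.0). ∠UTG = 148.9° gives TG at -13.6° from the x-axis; with |TG| = 14.5, G = (14.3, 20.6). Then |WG| = |G − W| = 25.1.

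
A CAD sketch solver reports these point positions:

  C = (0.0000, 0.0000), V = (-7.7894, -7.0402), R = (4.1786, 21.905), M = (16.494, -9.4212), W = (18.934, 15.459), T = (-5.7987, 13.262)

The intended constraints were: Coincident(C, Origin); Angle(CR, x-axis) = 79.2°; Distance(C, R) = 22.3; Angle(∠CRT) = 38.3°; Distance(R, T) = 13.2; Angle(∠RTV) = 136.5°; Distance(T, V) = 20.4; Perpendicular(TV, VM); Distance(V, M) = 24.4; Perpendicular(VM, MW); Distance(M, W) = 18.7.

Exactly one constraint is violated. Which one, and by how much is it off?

Distance(M, W) = 18.7 — off by 6.30.

C = (0.00, 0.00) ✓; CR at 79.20° ✓; |CR| = 22.30 ✓; ∠CRT = 38.30° ✓; |RT| = 13.20 ✓; ∠RTV = 136.5° ✓; |TV| = 20.40 ✓; ∠(TV, VM) = 90.00° ✓; |VM| = 24.40 ✓; ∠(VM, MW) = 90.00° ✓; |MW| = 25.00 ✗.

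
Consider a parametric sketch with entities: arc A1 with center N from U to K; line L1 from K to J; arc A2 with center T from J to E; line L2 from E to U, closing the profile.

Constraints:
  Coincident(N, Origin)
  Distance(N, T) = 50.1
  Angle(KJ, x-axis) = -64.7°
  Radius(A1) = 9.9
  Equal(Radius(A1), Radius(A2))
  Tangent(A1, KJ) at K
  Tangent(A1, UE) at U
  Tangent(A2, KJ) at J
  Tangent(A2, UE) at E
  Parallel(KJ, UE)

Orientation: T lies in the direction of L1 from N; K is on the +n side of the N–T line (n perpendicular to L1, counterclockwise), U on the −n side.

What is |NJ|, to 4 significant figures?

51.07

The slot axis is L1's direction at -64.7°, so u = (cos -64.7°, sin -64.7°) = (0.4274, -0.9041) and n = (−sin -64.7°, cos -64.7°) = (0.9041, 0.4274). N is at the origin and T lies 50.1 along u from N, so T = 50.1·u = (21.41, -45.29). Tangency of A1 to both parallel lines with radius 9.9 puts K and U at N ± 9.9·n: K = (8.950, 4.231), U = (-8.950, -4.231). Equal radii place J and E the same way about T: J = T + 9.9·n = (30.36, -41.06), E = T − 9.9·n = (12.46, -49.53). Then |NJ| = |J − N| = 51.07.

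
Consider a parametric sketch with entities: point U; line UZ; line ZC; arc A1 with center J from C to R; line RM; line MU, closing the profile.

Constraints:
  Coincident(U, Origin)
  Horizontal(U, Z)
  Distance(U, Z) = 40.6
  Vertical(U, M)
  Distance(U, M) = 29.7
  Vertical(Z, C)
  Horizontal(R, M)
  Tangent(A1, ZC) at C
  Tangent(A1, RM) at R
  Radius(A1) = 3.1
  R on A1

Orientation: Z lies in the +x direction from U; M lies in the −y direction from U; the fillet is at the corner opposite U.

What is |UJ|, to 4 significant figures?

45.98

U and M share the same x with |UM| = 29.7 and M on the −y side, so M = (0.000, -29.70). The virtual corner opposite U is at (40.60, -29.70). Since A1 is tangent to ZC there, JC ⟂ ZC and A1 meets RM tangentially, so JR is at right angles to RM, with radius 3.1, so the center J sits 3.1 in from both sides at J = (37.50, -26.60). Then |UJ| = |J − U| = 45.98.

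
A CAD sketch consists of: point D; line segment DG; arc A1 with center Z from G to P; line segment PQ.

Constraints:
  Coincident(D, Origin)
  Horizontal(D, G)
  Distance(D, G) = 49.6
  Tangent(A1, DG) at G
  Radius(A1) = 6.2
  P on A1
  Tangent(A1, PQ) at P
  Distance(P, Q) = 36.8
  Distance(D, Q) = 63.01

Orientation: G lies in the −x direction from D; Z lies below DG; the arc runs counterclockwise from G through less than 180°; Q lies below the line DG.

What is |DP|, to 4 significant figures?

56.13

D is at the origin; D and G share the same y with |DG| = 49.6 and G on the −x side, so G = (-49.60, 0.000). Tangency of A1 to DG means the radius ZG is perpendicular to DG, so Z = G + (0, -6.2) = (-49.60, -6.200). Since ZP ⟂ PQ (tangency), |ZQ| = √(6.2² + 36.8²) = 37.32 regardless of where P sits on A1. So Q lies on both circle(D, 63.01) and circle(Z, 37.32); the below-DG intersection is Q = (-45.76, -43.32). P is the foot of the tangent from Q: P = (-55.58, -7.854).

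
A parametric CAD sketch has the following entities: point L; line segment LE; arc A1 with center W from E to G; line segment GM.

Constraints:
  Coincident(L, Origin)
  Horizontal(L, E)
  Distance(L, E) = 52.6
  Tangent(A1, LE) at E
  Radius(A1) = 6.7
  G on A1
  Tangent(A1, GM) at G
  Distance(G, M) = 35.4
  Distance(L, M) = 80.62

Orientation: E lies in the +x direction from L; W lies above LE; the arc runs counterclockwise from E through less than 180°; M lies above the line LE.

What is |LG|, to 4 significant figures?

59.02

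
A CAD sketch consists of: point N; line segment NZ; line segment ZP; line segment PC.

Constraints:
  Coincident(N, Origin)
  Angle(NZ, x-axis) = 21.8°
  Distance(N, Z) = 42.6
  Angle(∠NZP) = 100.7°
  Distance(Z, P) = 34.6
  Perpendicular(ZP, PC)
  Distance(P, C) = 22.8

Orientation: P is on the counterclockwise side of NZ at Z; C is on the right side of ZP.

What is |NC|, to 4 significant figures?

77.38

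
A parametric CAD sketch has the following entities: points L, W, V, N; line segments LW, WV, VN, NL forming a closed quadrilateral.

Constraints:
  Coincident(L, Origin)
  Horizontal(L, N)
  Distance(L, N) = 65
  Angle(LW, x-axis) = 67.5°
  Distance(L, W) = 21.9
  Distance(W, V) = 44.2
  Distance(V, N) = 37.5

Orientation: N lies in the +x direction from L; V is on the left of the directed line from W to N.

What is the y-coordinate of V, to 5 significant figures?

34.467

L is at the origin; LN is horizontal with |LN| = 65.0 and N in +x, so N = (65.0, 0). LW runs at 67.5° with |LW| = 21.9, so W = (8.3808, 20.233). V is determined by |WV| = 44.2 and |VN| = 37.5 together: it lies at the intersection of circle(W, 44.2) and circle(N, 37.5). With |WN| = 60.126, the foot of the radical line on WN is 34.615 from W and the perpendicular offset is √(44.2² − 34.615²) = 27.485. Taking the left-of-WN solution: V = (50.226, 34.467).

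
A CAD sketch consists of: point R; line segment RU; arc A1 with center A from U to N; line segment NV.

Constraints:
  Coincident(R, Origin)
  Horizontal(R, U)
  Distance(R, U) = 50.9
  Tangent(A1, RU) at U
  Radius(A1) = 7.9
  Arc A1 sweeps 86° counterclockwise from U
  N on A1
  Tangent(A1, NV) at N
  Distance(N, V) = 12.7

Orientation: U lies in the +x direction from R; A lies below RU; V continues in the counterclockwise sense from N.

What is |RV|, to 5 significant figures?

46.647

R is at the origin; R and U share the same y with |RU| = 50.9 and U on the +x side, so U = (50.900, 0.0000). A1 meets RU tangentially, so AU is at right angles to RU, so A = U + (0, -7.9) = (50.900, -7.9000). On A1, U sits at bearing 90° from A; an 86° counterclockwise sweep puts N at bearing 176°, so N = A + 7.9·(cos 176°, sin 176°) = (43.019, -7.3489). Tangency of A1 to NV means the radius AN is perpendicular to NV, so NV runs along (−sin 176°, cos 176°); with |NV| = 12.7, V = (42.133, -20.018). Then |RV| = |V − R| = 46.647.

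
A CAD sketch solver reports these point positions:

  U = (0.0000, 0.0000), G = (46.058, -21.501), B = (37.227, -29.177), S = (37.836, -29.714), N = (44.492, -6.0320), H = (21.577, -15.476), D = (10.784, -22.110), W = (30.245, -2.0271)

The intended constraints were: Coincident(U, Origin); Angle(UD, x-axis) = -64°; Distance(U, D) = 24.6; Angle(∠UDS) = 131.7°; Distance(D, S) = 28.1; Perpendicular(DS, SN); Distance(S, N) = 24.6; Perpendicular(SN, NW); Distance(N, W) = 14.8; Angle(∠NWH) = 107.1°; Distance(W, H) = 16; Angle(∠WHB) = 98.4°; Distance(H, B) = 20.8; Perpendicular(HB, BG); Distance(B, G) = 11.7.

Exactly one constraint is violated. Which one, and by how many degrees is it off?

Perpendicular(HB, BG) — off by 7.80°.

U = (0.00, 0.00) ✓; UD at -64.00° ✓; |UD| = 24.60 ✓; ∠UDS = 131.7° ✓; |DS| = 28.10 ✓; ∠(DS, SN) = 90.00° ✓; |SN| = 24.60 ✓; ∠(SN, NW) = 90.00° ✓; |NW| = 14.80 ✓; ∠NWH = 107.1° ✓; |WH| = 16.00 ✓; ∠WHB = 98.40° ✓; |HB| = 20.80 ✓; ∠(HB, BG) = 82.20° ✗; |BG| = 11.70 ✓.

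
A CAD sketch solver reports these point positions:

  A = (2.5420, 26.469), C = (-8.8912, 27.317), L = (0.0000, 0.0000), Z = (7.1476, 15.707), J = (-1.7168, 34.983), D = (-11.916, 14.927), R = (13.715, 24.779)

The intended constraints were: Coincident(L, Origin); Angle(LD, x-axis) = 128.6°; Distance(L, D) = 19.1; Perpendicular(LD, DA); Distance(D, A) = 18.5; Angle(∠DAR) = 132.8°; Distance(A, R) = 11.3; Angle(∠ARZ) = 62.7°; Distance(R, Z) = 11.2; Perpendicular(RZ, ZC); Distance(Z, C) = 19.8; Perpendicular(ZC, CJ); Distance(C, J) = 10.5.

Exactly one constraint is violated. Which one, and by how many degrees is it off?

Perpendicular(ZC, CJ) — off by 7.20°.

L = (0.00, 0.00) ✓; LD at 128.6° ✓; |LD| = 19.10 ✓; ∠(LD, DA) = 90.00° ✓; |DA| = 18.50 ✓; ∠DAR = 132.8° ✓; |AR| = 11.30 ✓; ∠ARZ = 62.70° ✓; |RZ| = 11.20 ✓; ∠(RZ, ZC) = 90.00° ✓; |ZC| = 19.80 ✓; ∠(ZC, CJ) = 97.20° ✗; |CJ| = 10.50 ✓.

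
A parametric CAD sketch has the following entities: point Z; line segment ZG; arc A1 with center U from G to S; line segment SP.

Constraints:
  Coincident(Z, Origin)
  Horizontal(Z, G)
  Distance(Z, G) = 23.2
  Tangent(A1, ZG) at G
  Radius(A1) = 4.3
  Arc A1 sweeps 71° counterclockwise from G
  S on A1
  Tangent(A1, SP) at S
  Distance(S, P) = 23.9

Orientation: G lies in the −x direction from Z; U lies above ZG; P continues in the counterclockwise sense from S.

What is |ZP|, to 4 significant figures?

27.91

Z is at the origin; Z and G share the same y with |ZG| = 23.2 and G on the −x side, so G = (-23.20, 0.000). The tangent condition forces UG to be normal to ZG, so U = G + (0, 4.3) = (-23.20, 4.300). On A1, G sits at bearing -90° from U; a 71° counterclockwise sweep puts S at bearing -19°, so S = U + 4.3·(cos -19°, sin -19°) = (-19.13, 2.900). Tangency of A1 to SP means the radius US is perpendicular to SP, so SP runs along (−sin -19°, cos -19°); with |SP| = 23.9, P = (-11.35, 25.50). Then |ZP| = |P − Z| = 27.91.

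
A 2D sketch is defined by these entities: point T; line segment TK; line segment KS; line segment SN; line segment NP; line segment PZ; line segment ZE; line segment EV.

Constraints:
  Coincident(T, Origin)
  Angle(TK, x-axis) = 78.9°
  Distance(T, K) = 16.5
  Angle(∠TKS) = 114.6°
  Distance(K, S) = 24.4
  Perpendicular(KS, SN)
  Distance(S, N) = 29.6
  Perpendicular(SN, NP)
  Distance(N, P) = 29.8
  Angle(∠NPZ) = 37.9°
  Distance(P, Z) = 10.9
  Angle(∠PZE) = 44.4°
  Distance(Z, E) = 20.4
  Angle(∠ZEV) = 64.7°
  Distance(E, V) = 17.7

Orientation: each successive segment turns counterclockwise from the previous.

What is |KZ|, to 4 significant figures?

23.13

SN is perpendicular to NP, so NP runs at -35.70°; with |NP| = 29.8, P = (-9.711, -11.00). ∠NPZ = 37.9° gives PZ at 106.4° from the x-axis; with |PZ| = 10.9, Z = (-12.79, -0.5409). Then |KZ| = |Z − K| = 23.13.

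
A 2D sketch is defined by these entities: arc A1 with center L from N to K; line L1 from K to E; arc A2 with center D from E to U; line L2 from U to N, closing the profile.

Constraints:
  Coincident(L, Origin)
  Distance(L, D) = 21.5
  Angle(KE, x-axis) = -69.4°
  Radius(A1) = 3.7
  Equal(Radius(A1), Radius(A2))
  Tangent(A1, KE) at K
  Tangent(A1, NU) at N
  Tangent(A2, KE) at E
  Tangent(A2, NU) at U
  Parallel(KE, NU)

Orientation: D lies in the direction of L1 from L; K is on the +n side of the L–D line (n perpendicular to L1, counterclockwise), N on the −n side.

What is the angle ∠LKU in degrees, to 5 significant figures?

71.007°

The slot axis is L1's direction at -69.4°, so u = (cos -69.4°, sin -69.4°) = (0.35184, -0.93606) and n = (−sin -69.4°, cos -69.4°) = (0.93606, 0.35184). L is at the origin and D lies 21.5 along u from L, so D = 21.5·u = (7.5646, -20.125). Tangency of A1 to both parallel lines with radius 3.7 puts K and N at L ± 3.7·n: K = (3.4634, 1.3018), N = (-3.4634, -1.3018). Equal radii place E and U the same way about D: E = D + 3.7·n = (11.028, -18.823), U = D − 3.7·n = (4.1012, -21.427). Then cos ∠LKU = KL·KU / (|KL||KU|), giving 71.007°.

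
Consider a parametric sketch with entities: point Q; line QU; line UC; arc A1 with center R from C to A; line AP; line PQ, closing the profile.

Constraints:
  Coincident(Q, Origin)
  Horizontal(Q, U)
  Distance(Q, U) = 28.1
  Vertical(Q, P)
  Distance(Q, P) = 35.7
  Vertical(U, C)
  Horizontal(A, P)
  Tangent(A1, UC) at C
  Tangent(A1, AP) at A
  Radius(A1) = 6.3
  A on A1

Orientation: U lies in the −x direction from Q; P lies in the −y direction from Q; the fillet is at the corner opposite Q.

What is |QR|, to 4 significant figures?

36.60

Q is at the origin; QU is horizontal with |QU| = 28.1 and U on the −x side, so U = (-28.10, 0.000). Q and P share the same x with |QP| = 35.7 and P on the −y side, so P = (0.000, -35.70). The virtual corner opposite Q is at (-28.10, -35.70). Since A1 is tangent to UC there, RC ⟂ UC and the tangent condition forces RA to be normal to AP, with radius 6.3, so the center R sits 6.3 in from both sides at R = (-21.80, -29.40). Then |QR| = |R − Q| = 36.60.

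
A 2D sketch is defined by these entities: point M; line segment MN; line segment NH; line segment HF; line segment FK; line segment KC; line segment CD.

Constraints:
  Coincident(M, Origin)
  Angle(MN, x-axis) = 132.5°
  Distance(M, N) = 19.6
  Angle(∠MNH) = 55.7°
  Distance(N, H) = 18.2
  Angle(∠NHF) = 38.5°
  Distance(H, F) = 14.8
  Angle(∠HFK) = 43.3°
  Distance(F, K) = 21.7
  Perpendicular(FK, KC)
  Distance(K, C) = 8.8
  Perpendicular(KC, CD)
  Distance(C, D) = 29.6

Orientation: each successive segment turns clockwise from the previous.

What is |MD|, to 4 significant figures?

3.788

The perpendicularity gives KC at right angles to FK, so KC runs at 0.000°; with |KC| = 8.8, C = (3.422, 27.98). KC is perpendicular to CD, so CD runs at -90.00°; with |CD| = 29.6, D = (3.422, -1.625). Then |MD| = |D − M| = 3.788.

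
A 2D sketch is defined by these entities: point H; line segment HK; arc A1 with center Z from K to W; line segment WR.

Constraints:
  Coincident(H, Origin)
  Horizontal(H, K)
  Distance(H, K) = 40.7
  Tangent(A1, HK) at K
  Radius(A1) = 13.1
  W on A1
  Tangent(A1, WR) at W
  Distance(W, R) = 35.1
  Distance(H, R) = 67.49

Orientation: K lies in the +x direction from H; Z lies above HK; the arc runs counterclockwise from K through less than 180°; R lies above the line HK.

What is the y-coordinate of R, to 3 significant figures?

50.3

H is at the origin; HK is horizontal with |HK| = 40.7 and K on the +x side, so K = (40.7, 0.00). A1 meets HK tangentially, so ZK is at right angles to HK, so Z = K + (0, 13.1) = (40.7, 13.1). Since ZW ⟂ WR (tangency), |ZR| = √(13.1² + 35.1²) = 37.5 regardless of where W sits on A1. So R lies on both circle(H, 67.49) and circle(Z, 37.5); the above-HK intersection is R = (45.0, 50.3). W is the foot of the tangent from R: W = (53.4, 16.3).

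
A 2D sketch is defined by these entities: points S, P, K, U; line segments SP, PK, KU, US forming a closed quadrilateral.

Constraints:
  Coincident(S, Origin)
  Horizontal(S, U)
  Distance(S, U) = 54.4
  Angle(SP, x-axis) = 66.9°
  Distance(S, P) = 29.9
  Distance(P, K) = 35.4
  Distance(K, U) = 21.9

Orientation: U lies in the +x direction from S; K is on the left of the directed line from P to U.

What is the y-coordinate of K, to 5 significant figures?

20.390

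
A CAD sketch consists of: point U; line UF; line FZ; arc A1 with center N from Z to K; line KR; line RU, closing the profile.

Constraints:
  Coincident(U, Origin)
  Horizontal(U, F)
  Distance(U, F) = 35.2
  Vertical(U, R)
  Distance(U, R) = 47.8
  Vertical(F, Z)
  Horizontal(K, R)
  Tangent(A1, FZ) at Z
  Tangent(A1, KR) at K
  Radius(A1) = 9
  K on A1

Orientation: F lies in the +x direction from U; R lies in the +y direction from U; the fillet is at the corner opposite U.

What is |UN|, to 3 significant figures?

46.8

U and R share the same x with |UR| = 47.8 and R on the +y side, so R = (0.00, 47.8). The virtual corner opposite U is at (35.2, 47.8). The tangent condition forces NZ to be normal to FZ and A1 meets KR tangentially, so NK is at right angles to KR, with radius 9.0, so the center N sits 9.0 in from both sides at N = (26.2, 38.8). Then |UN| = |N − U| = 46.8.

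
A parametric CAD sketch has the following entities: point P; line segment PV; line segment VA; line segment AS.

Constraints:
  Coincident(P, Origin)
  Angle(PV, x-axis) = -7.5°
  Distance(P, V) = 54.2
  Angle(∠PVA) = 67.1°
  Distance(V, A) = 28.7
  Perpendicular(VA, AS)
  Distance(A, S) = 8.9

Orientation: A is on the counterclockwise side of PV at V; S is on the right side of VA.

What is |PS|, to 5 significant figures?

59.318

P is at the origin; PV runs at -7.5° with length 54.2, so V = 54.2·(cos -7.5°, sin -7.5°) = (53.736, -7.0745). ∠PVA = 67.1°, so VA runs at -7.5° + (180° − 67.1°) = 105.40° from the x-axis; with |VA| = 28.7, A = V + 28.7·(cos 105.40°, sin 105.40°) = (46.115, 20.595). VA ⟂ AS; with |AS| = 8.9 on the right of VA, S = A + 8.9·(0.96410, 0.26556) = (54.695, 22.958). Then |PS| = |S − P| = 59.318.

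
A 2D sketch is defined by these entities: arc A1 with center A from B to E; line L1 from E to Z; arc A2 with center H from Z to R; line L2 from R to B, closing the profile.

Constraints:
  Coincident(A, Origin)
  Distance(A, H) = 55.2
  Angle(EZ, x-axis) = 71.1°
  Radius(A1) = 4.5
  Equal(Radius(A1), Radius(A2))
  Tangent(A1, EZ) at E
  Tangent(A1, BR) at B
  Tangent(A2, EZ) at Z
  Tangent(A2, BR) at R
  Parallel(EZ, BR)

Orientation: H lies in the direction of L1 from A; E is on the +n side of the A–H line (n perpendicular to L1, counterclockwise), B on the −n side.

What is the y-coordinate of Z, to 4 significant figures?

53.68

Tangency of A1 to both parallel lines with radius 4.5 puts E and B at A ± 4.5·n: E = (-4.257, 1.458), B = (4.257, -1.458). Equal radii place Z and R the same way about H: Z = H + 4.5·n = (13.62, 53.68), R = H − 4.5·n = (22.14, 50.77). So Z.y = 53.68.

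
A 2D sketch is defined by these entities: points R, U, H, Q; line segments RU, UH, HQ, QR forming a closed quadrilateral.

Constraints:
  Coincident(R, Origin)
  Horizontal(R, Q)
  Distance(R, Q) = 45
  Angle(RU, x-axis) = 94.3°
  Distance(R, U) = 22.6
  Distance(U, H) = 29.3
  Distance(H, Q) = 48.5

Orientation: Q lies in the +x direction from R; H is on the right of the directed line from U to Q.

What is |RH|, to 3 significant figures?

7.38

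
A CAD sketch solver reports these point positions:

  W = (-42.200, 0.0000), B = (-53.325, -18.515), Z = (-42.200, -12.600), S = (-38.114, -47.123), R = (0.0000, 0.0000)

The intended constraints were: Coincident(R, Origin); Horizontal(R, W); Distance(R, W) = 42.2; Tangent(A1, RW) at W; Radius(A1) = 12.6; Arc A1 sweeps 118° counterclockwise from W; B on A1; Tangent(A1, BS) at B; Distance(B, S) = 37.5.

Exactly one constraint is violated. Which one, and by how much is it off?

Distance(B, S) = 37.5 — off by 5.10.

R = (0.00, 0.00) ✓; R.y = 0.00, W.y = 0.00 ✓; |RW| = 42.20 ✓; ∠(ZW, WR) = 90.00° ✓; |ZW| = 12.60 ✓; bearing(Z→B) − bearing(Z→W) = 118.0° ✓; |ZB| = 12.60 ✓; ∠(ZB, BS) = 90.00° ✓; |BS| = 32.40 ✗.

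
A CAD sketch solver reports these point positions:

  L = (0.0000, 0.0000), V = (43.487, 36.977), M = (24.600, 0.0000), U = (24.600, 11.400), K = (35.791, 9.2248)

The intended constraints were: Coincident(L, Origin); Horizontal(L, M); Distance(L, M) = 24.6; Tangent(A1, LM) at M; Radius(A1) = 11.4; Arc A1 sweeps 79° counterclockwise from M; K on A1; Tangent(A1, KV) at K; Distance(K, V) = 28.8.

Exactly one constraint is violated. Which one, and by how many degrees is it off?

Tangent(A1, KV) at K — off by 4.50°.

L = (0.00, 0.00) ✓; L.y = 0.00, M.y = 0.00 ✓; |LM| = 24.60 ✓; ∠(UM, ML) = 90.00° ✓; |UM| = 11.40 ✓; bearing(U→K) − bearing(U→M) = 79.00° ✓; |UK| = 11.40 ✓; ∠(UK, KV) = 94.50° ✗; |KV| = 28.80 ✓.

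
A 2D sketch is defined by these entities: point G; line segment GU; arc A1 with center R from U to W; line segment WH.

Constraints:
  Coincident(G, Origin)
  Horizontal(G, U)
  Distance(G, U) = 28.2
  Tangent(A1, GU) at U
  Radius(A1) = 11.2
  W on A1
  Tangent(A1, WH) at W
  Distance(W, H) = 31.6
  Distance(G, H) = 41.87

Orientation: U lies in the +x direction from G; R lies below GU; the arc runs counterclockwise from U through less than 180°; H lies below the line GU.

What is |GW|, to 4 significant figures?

19.48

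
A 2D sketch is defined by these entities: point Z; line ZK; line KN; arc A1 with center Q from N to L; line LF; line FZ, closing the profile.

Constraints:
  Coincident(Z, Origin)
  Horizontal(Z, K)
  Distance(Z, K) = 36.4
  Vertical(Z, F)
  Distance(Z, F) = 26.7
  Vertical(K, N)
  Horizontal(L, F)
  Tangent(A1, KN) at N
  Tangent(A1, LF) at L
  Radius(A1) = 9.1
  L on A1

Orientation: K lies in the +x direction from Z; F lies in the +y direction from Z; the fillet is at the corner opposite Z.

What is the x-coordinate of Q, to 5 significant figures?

27.300

Z is at the origin; Z and K share the same y with |ZK| = 36.4 and K on the +x side, so K = (36.400, 0.0000). Z and F share the same x with |ZF| = 26.7 and F on the +y side, so F = (0.0000, 26.700). The virtual corner opposite Z is at (36.400, 26.700). Since A1 is tangent to KN there, QN ⟂ KN and tangency of A1 to LF means the radius QL is perpendicular to LF, with radius 9.1, so the center Q sits 9.1 in from both sides at Q = (27.300, 17.600). So Q.x = 27.300.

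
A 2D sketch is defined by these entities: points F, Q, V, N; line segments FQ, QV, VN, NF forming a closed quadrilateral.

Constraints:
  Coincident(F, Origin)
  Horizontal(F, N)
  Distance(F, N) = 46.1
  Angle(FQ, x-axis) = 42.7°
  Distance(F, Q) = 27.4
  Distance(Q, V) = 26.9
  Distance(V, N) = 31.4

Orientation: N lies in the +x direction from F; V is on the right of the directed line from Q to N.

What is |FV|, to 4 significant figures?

17.62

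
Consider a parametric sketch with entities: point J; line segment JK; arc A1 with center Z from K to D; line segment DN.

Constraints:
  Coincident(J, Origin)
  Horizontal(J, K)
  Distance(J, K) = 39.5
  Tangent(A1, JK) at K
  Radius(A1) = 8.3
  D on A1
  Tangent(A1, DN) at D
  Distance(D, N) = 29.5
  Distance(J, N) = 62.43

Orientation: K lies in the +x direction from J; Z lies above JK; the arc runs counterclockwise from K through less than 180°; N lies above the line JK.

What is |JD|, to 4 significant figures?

48.37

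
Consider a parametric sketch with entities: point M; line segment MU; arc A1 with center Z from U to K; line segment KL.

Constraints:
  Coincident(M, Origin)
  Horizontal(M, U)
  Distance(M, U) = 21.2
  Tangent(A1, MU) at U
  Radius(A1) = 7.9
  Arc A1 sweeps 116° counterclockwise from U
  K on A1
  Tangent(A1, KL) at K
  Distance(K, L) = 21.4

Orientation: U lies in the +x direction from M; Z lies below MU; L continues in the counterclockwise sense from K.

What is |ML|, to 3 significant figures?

38.6

M is at the origin; M and U share the same y with |MU| = 21.2 and U on the +x side, so U = (21.2, 0.00). A1 meets MU tangentially, so ZU is at right angles to MU, so Z = U + (0, -7.9) = (21.2, -7.90). On A1, U sits at bearing 90° from Z; a 116° counterclockwise sweep puts K at bearing 206°, so K = Z + 7.9·(cos 206°, sin 206°) = (14.1, -11.4). The tangent condition forces ZK to be normal to KL, so KL runs along (−sin 206°, cos 206°); with |KL| = 21.4, L = (23.5, -30.6). Then |ML| = |L − M| = 38.6.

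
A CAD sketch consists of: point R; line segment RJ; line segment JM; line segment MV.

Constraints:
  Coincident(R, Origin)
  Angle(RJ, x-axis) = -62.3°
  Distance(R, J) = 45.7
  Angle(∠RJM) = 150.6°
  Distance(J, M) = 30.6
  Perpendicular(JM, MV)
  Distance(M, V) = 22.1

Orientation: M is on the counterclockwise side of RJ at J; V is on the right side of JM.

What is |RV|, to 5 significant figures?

83.316

R is at the origin; RJ runs at -62.3° with length 45.7, so J = 45.7·(cos -62.3°, sin -62.3°) = (21.243, -40.462). ∠RJM = 150.6°, so JM runs at -62.3° + (180° − 150.6°) = -32.900° from the x-axis; with |JM| = 30.6, M = J + 30.6·(cos -32.900°, sin -32.900°) = (46.936, -57.084). JM is perpendicular to MV; with |MV| = 22.1 on the right of JM, V = M + 22.1·(-0.54317, -0.83962) = (34.931, -75.639). Then |RV| = |V − R| = 83.316.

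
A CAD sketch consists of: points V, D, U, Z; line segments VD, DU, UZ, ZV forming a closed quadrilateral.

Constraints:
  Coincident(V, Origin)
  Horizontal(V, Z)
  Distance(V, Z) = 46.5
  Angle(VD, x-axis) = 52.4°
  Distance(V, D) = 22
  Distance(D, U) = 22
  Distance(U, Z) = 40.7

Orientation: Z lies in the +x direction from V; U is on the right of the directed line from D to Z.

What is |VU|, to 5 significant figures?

6.7646

Checks: |DU| = 22.00 ✓; |UZ| = 40.70 ✓.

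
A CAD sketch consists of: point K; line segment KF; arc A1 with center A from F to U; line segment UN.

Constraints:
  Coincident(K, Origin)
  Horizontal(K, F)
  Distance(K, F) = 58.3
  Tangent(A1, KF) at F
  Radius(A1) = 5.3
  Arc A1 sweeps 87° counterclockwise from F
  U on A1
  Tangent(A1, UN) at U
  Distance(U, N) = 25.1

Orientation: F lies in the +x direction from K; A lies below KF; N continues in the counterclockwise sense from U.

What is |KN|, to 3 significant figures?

59.8

K is at the origin; KF is horizontal with |KF| = 58.3 and F on the +x side, so F = (58.3, 0.00). The tangent condition forces AF to be normal to KF, so A = F + (0, -5.3) = (58.3, -5.30). On A1, F sits at bearing 90° from A; an 87° counterclockwise sweep puts U at bearing 177°, so U = A + 5.3·(cos 177°, sin 177°) = (53.0, -5.02). A1 meets UN tangentially, so AU is at right angles to UN, so UN runs along (−sin 177°, cos 177°); with |UN| = 25.1, N = (51.7, -30.1). Then |KN| = |N − K| = 59.8.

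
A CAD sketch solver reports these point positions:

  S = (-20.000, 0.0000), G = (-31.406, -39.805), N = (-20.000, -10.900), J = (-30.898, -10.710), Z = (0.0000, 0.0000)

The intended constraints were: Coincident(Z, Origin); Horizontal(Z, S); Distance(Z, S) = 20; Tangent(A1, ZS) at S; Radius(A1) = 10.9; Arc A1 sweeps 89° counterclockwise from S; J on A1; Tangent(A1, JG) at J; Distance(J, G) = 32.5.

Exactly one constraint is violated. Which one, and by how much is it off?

Distance(J, G) = 32.5 — off by 3.40.

Z = (0.00, 0.00) ✓; Z.y = 0.00, S.y = 0.00 ✓; |ZS| = 20.00 ✓; ∠(NS, SZ) = 90.00° ✓; |NS| = 10.90 ✓; bearing(N→J) − bearing(N→S) = 89.00° ✓; |NJ| = 10.90 ✓; ∠(NJ, JG) = 90.00° ✓; |JG| = 29.10 ✗.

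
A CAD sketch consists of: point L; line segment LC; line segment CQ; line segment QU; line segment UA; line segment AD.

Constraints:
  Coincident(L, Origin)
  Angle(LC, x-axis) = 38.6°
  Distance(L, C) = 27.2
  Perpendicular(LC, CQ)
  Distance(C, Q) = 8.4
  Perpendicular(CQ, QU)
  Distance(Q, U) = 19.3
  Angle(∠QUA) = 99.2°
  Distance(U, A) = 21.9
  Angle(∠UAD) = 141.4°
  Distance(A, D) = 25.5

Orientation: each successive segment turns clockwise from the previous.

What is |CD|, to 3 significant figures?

36.9

L is at the origin; LC runs at 38.6° with length 27.2, so C = (21.3, 17.0). LC is perpendicular to CQ, so CQ runs at -51.4°; with |CQ| = 8.4, Q = (26.5, 10.4). The perpendicularity gives QU at right angles to CQ, so QU runs at -141°; with |QU| = 19.3, U = (11.4, -1.64). ∠QUA = 99.2° gives UA at 138° from the x-axis; with |UA| = 21.9, A = (-4.81, 13.1). ∠UAD = 141.4° gives AD at 99.2° from the x-axis; with |AD| = 25.5, D = (-8.89, 38.2). Then |CD| = |D − C| = 36.9.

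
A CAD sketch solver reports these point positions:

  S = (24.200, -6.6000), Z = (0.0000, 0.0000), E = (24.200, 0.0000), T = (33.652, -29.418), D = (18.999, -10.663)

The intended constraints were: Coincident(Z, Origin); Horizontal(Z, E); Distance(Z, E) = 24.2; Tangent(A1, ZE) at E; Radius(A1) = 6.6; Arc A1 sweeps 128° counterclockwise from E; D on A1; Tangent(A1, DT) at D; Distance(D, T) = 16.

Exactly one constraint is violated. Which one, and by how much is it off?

Distance(D, T) = 16 — off by 7.80.

Z = (0.00, 0.00) ✓; Z.y = 0.00, E.y = 0.00 ✓; |ZE| = 24.20 ✓; ∠(SE, EZ) = 90.00° ✓; |SE| = 6.600 ✓; bearing(S→D) − bearing(S→E) = 128.0° ✓; |SD| = 6.600 ✓; ∠(SD, DT) = 90.00° ✓; |DT| = 23.80 ✗.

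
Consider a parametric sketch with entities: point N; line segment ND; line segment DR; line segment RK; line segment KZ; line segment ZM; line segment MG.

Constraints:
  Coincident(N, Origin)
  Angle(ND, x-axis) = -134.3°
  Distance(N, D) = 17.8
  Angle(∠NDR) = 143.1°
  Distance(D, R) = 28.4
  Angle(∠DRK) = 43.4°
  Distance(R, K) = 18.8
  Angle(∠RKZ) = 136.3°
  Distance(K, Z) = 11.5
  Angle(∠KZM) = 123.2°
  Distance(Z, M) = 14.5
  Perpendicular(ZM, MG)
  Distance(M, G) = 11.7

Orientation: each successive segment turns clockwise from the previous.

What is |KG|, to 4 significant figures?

20.90

∠KZM = 123.2° gives ZM at -48.30° from the x-axis; with |ZM| = 14.5, M = (-7.955, -11.36). The perpendicularity gives MG at right angles to ZM, so MG runs at -138.3°; with |MG| = 11.7, G = (-16.69, -19.14). Then |KG| = |G − K| = 20.90.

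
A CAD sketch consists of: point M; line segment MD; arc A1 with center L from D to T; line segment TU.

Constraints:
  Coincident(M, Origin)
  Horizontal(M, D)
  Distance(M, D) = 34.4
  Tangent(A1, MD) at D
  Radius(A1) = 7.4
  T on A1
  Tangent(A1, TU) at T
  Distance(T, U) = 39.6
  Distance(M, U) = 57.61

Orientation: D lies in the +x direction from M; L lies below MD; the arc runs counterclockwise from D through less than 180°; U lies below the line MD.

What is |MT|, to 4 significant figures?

28.34

Checks: ∠(LD, DM) = 90.00° ✓; |LT| = 7.400 ✓; ∠(LT, TU) = 90.00° ✓; |TU| = 39.60 ✓; |MU| = 57.61 ✓.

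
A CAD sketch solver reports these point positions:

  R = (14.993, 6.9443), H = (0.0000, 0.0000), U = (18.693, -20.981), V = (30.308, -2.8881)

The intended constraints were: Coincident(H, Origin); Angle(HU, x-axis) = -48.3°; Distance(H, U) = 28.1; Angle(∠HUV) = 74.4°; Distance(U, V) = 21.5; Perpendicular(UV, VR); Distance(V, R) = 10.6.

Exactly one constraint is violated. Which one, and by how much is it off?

Distance(V, R) = 10.6 — off by 7.60.

H = (0.00, 0.00) ✓; HU at -48.30° ✓; |HU| = 28.10 ✓; ∠HUV = 74.40° ✓; |UV| = 21.50 ✓; ∠(UV, VR) = 90.00° ✓; |VR| = 18.20 ✗.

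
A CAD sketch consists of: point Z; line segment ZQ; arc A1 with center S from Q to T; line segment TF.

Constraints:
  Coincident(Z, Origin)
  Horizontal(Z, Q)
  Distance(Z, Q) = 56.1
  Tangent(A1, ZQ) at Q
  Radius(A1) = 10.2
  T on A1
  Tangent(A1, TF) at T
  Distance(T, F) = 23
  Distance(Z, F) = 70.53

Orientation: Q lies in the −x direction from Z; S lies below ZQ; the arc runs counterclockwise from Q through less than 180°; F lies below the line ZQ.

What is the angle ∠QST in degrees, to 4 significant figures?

101.9°

Z is at the origin; Z and Q share the same y with |ZQ| = 56.1 and Q on the −x side, so Q = (-56.10, 0.000). A1 meets ZQ tangentially, so SQ is at right angles to ZQ, so S = Q + (0, -10.2) = (-56.10, -10.20). Since ST ⟂ TF (tangency), |SF| = √(10.2² + 23.0²) = 25.16 regardless of where T sits on A1. So F lies on both circle(Z, 70.53) and circle(S, 25.16); the below-ZQ intersection is F = (-61.34, -34.81). T is the foot of the tangent from F: T = (-66.08, -12.30).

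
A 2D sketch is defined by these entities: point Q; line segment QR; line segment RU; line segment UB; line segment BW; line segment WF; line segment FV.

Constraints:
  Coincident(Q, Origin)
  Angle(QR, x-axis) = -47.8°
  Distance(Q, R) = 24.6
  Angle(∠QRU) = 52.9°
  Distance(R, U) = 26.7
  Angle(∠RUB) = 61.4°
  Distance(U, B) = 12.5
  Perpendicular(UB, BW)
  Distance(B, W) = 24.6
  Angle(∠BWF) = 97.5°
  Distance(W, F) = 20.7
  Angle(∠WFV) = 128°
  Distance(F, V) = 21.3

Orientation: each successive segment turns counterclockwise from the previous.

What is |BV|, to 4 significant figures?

37.80

∠BWF = 97.5° gives WF at 10.40° from the x-axis; with |WF| = 20.7, F = (37.51, -15.50). ∠WFV = 128.0° gives FV at 62.40° from the x-axis; with |FV| = 21.3, V = (47.38, 3.374). Then |BV| = |V − B| = 37.80.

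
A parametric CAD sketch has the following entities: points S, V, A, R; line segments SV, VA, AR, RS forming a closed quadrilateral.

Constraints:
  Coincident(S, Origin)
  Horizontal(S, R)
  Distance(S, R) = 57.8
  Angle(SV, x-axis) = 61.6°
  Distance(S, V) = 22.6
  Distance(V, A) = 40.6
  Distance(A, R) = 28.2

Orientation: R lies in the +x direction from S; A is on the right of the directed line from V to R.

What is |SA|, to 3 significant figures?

36.1

S is at the origin; SR is horizontal with |SR| = 57.8 and R in +x, so R = (57.8, 0). SV runs at 61.6° with |SV| = 22.6, so V = (10.7, 19.9). A is determined by |VA| = 40.6 and |AR| = 28.2 together: it lies at the intersection of circle(V, 40.6) and circle(R, 28.2). With |VR| = 51.1, the foot of the radical line on VR is 33.9 from V and the perpendicular offset is √(40.6² − 33.9²) = 22.4. Taking the right-of-VR solution: A = (33.3, -13.9).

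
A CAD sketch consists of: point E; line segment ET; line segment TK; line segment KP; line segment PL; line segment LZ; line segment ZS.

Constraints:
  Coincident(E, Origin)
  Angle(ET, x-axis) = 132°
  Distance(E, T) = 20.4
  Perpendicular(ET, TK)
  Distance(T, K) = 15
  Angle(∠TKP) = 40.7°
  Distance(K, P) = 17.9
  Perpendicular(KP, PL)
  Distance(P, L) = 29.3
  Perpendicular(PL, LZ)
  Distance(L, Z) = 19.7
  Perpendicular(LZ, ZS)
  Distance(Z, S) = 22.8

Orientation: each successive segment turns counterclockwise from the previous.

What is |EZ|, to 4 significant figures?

43.87

KP is perpendicular to PL, so PL runs at 91.30°; with |PL| = 29.3, L = (-7.567, 34.82). The perpendicularity gives LZ at right angles to PL, so LZ runs at -178.7°; with |LZ| = 19.7, Z = (-27.26, 34.37). Then |EZ| = |Z − E| = 43.87.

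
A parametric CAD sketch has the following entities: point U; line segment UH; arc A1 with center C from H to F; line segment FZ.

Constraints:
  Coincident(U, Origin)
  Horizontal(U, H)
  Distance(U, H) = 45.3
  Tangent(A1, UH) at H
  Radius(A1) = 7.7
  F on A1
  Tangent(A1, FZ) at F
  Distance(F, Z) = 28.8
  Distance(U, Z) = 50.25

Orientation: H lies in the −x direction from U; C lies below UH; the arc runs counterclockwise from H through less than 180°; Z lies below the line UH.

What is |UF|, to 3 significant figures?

53.0

Checks: |CF| = 7.700 ✓; ∠(CF, FZ) = 90.00° ✓; |FZ| = 28.80 ✓; |UZ| = 50.25 ✓.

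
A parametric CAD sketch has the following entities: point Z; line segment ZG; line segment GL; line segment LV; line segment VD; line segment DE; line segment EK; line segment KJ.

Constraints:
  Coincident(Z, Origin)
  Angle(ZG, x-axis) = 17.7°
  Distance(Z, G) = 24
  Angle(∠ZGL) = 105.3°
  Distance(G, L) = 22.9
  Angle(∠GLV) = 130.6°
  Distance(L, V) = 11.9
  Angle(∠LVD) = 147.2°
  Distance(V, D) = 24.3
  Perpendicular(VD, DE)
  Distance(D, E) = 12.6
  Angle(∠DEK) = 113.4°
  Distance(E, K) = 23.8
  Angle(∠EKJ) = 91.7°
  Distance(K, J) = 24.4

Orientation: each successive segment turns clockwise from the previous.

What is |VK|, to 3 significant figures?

22.2

The perpendicularity gives DE at right angles to VD, so DE runs at 131°; with |DE| = 12.6, E = (5.35, -29.7). ∠DEK = 113.4° gives EK at 64.2° from the x-axis; with |EK| = 23.8, K = (15.7, -8.24). Then |VK| = |K − V| = 22.2.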